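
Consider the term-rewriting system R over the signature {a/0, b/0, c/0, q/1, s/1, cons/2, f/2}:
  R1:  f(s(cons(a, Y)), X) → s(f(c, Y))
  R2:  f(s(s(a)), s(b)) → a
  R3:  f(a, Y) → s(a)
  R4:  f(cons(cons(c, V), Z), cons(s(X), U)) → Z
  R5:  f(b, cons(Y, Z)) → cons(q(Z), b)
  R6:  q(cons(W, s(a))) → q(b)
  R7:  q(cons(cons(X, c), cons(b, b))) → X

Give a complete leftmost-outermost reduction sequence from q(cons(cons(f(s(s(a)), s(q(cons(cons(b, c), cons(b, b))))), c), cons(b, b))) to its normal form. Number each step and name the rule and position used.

1. q(cons(cons(f(s(s(a)), s(q(cons(cons(b, c), cons(b, b))))), c), cons(b, b)))  →  f(s(s(a)), s(q(cons(cons(b, c), cons(b, b)))))   [R7 at ε]
2. f(s(s(a)), s(q(cons(cons(b, c), cons(b, b)))))  →  f(s(s(a)), s(b))   [R7 at 2.1]
3. f(s(s(a)), s(b))  →  a   [R2 at ε]

a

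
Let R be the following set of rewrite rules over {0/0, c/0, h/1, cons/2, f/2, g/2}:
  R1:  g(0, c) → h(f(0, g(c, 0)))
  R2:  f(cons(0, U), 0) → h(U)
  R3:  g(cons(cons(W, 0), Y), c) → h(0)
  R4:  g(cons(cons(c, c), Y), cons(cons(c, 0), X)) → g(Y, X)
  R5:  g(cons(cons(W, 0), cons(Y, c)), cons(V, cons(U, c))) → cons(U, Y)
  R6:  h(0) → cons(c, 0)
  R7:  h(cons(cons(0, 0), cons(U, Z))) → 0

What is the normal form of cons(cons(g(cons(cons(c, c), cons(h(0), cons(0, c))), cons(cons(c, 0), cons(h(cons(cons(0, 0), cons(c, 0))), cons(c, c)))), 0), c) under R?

cons(cons(cons(c, 0), 0), c)

1. cons(cons(g(cons(cons(c, c), cons(h(0), cons(0, c))), cons(cons(c, 0), cons(h(cons(cons(0, 0), cons(c, 0))), cons(c, c)))), 0), c)  →  cons(cons(g(cons(h(0), cons(0, c)), cons(h(cons(cons(0, 0), cons(c, 0))), cons(c, c))), 0), c)   [R4 at 1.1]
2. cons(cons(g(cons(h(0), cons(0, c)), cons(h(cons(cons(0, 0), cons(c, 0))), cons(c, c))), 0), c)  →  cons(cons(g(cons(cons(c, 0), cons(0, c)), cons(h(cons(cons(0, 0), cons(c, 0))), cons(c, c))), 0), c)   [R6 at 1.1.1.1]
3. cons(cons(g(cons(cons(c, 0), cons(0, c)), cons(h(cons(cons(0, 0), cons(c, 0))), cons(c, c))), 0), c)  →  cons(cons(cons(c, 0), 0), c)   [R5 at 1.1]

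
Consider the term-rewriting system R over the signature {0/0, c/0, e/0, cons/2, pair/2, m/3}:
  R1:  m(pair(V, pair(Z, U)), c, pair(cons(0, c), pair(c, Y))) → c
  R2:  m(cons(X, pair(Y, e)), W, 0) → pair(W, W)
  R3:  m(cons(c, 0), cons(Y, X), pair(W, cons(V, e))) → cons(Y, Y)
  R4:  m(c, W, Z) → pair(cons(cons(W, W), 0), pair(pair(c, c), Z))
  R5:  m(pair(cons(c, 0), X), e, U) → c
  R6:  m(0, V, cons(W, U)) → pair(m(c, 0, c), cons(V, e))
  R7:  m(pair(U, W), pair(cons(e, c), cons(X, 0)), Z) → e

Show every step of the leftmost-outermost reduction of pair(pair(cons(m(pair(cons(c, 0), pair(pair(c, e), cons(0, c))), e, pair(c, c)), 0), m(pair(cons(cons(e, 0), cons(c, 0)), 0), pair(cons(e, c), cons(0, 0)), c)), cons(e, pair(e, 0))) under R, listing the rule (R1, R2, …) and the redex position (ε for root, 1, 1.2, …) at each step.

pair(pair(cons(c, 0), e), cons(e, pair(e, 0)))

1. pair(pair(cons(m(pair(cons(c, 0), pair(pair(c, e), cons(0, c))), e, pair(c, c)), 0), m(pair(cons(cons(e, 0), cons(c, 0)), 0), pair(cons(e, c), cons(0, 0)), c)), cons(e, pair(e, 0)))  →  pair(pair(cons(c, 0), m(pair(cons(cons(e, 0), cons(c, 0)), 0), pair(cons(e, c), cons(0, 0)), c)), cons(e, pair(e, 0)))   [R5 at 1.1.1]
2. pair(pair(cons(c, 0), m(pair(cons(cons(e, 0), cons(c, 0)), 0), pair(cons(e, c), cons(0, 0)), c)), cons(e, pair(e, 0)))  →  pair(pair(cons(c, 0), e), cons(e, pair(e, 0)))   [R7 at 1.2]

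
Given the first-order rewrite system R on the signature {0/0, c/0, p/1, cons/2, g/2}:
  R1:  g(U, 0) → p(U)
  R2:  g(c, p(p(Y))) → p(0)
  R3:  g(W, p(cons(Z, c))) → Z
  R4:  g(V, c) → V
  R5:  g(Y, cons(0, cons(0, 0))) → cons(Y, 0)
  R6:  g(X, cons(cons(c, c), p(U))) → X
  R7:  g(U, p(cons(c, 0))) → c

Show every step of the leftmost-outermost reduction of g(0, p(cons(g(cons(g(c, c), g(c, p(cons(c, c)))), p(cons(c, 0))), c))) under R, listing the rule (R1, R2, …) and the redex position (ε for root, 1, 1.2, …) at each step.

1. g(0, p(cons(g(cons(g(c, c), g(c, p(cons(c, c)))), p(cons(c, 0))), c)))  →  g(cons(g(c, c), g(c, p(cons(c, c)))), p(cons(c, 0)))   [R3 at ε]
2. g(cons(g(c, c), g(c, p(cons(c, c)))), p(cons(c, 0)))  →  c   [R7 at ε]

c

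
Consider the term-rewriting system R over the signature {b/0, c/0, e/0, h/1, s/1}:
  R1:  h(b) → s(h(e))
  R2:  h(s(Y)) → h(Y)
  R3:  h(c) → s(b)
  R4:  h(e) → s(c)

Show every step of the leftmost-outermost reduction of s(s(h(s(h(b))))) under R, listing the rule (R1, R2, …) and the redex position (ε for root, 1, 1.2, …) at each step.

s(s(s(b)))

1. s(s(h(s(h(b)))))  →  s(s(h(h(b))))   [R2 at 1.1]
2. s(s(h(h(b))))  →  s(s(h(s(h(e)))))   [R1 at 1.1.1]
3. s(s(h(s(h(e)))))  →  s(s(h(h(e))))   [R2 at 1.1]
4. s(s(h(h(e))))  →  s(s(h(s(c))))   [R4 at 1.1.1]
5. s(s(h(s(c))))  →  s(s(h(c)))   [R2 at 1.1]
6. s(s(h(c)))  →  s(s(s(b)))   [R3 at 1.1]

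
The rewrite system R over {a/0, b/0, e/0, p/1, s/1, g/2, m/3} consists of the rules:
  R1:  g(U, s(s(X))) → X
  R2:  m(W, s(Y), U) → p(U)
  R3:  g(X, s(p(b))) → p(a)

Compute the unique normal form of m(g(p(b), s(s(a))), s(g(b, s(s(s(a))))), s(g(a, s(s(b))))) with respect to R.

p(s(b))

1. m(g(p(b), s(s(a))), s(g(b, s(s(s(a))))), s(g(a, s(s(b)))))  →  p(s(g(a, s(s(b)))))   [R2 at ε]
2. p(s(g(a, s(s(b)))))  →  p(s(b))   [R1 at 1.1]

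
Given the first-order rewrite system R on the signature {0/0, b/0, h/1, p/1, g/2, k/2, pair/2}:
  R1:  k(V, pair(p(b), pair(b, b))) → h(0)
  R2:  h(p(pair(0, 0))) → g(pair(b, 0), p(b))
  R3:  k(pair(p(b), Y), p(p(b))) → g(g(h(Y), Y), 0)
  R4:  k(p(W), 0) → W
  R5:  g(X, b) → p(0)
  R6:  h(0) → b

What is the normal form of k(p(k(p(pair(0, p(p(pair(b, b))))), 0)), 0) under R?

1. k(p(k(p(pair(0, p(p(pair(b, b))))), 0)), 0)  →  k(p(pair(0, p(p(pair(b, b))))), 0)   [R4 at ε]
2. k(p(pair(0, p(p(pair(b, b))))), 0)  →  pair(0, p(p(pair(b, b))))   [R4 at ε]

pair(0, p(p(pair(b, b))))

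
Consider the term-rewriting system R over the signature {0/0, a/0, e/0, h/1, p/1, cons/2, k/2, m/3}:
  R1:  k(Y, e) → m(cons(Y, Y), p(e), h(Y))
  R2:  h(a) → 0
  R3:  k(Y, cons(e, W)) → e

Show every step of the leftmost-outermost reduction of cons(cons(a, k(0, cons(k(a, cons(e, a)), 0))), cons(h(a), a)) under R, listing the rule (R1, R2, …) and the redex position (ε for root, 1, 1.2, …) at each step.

1. cons(cons(a, k(0, cons(k(a, cons(e, a)), 0))), cons(h(a), a))  →  cons(cons(a, k(0, cons(e, 0))), cons(h(a), a))   [R3 at 1.2.2.1]
2. cons(cons(a, k(0, cons(e, 0))), cons(h(a), a))  →  cons(cons(a, e), cons(h(a), a))   [R3 at 1.2]
3. cons(cons(a, e), cons(h(a), a))  →  cons(cons(a, e), cons(0, a))   [R2 at 2.1]

cons(cons(a, e), cons(0, a))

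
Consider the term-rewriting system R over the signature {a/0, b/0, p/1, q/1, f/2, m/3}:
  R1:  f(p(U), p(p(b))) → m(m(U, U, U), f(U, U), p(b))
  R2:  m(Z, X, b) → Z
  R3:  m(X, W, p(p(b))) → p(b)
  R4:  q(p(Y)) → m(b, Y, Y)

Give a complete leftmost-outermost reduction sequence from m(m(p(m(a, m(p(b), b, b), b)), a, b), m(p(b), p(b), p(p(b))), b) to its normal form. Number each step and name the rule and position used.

1. m(m(p(m(a, m(p(b), b, b), b)), a, b), m(p(b), p(b), p(p(b))), b)  →  m(p(m(a, m(p(b), b, b), b)), a, b)   [R2 at ε]
2. m(p(m(a, m(p(b), b, b), b)), a, b)  →  p(m(a, m(p(b), b, b), b))   [R2 at ε]
3. p(m(a, m(p(b), b, b), b))  →  p(a)   [R2 at 1]

p(a)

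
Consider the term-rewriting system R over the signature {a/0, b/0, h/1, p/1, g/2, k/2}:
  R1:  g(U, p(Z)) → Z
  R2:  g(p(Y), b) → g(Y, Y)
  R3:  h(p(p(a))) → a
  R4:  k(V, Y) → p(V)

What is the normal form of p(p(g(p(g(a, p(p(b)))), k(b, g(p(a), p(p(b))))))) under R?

1. p(p(g(p(g(a, p(p(b)))), k(b, g(p(a), p(p(b)))))))  →  p(p(g(p(p(b)), k(b, g(p(a), p(p(b)))))))   [R1 at 1.1.1.1]
2. p(p(g(p(p(b)), k(b, g(p(a), p(p(b)))))))  →  p(p(g(p(p(b)), p(b))))   [R4 at 1.1.2]
3. p(p(g(p(p(b)), p(b))))  →  p(p(b))   [R1 at 1.1]

p(p(b))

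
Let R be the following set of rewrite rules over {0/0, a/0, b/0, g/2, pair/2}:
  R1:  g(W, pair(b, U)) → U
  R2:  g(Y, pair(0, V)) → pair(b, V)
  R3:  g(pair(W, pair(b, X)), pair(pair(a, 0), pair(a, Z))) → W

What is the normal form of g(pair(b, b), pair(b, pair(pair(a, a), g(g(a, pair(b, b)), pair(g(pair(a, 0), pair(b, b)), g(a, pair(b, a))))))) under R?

pair(pair(a, a), a)

1. g(pair(b, b), pair(b, pair(pair(a, a), g(g(a, pair(b, b)), pair(g(pair(a, 0), pair(b, b)), g(a, pair(b, a)))))))  →  pair(pair(a, a), g(g(a, pair(b, b)), pair(g(pair(a, 0), pair(b, b)), g(a, pair(b, a)))))   [R1 at ε]
2. pair(pair(a, a), g(g(a, pair(b, b)), pair(g(pair(a, 0), pair(b, b)), g(a, pair(b, a)))))  →  pair(pair(a, a), g(b, pair(g(pair(a, 0), pair(b, b)), g(a, pair(b, a)))))   [R1 at 2.1]
3. pair(pair(a, a), g(b, pair(g(pair(a, 0), pair(b, b)), g(a, pair(b, a)))))  →  pair(pair(a, a), g(b, pair(b, g(a, pair(b, a)))))   [R1 at 2.2.1]
4. pair(pair(a, a), g(b, pair(b, g(a, pair(b, a)))))  →  pair(pair(a, a), g(a, pair(b, a)))   [R1 at 2]
5. pair(pair(a, a), g(a, pair(b, a)))  →  pair(pair(a, a), a)   [R1 at 2]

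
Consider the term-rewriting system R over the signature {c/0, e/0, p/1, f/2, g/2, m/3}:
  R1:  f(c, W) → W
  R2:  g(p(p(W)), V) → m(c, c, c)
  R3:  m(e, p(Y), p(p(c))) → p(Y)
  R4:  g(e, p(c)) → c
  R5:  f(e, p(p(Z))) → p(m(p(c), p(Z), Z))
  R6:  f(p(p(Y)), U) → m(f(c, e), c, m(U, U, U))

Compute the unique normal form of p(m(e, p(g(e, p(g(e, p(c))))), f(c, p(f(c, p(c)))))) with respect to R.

1. p(m(e, p(g(e, p(g(e, p(c))))), f(c, p(f(c, p(c))))))  →  p(m(e, p(g(e, p(c))), f(c, p(f(c, p(c))))))   [R4 at 1.2.1.2.1]
2. p(m(e, p(g(e, p(c))), f(c, p(f(c, p(c))))))  →  p(m(e, p(c), f(c, p(f(c, p(c))))))   [R4 at 1.2.1]
3. p(m(e, p(c), f(c, p(f(c, p(c))))))  →  p(m(e, p(c), p(f(c, p(c)))))   [R1 at 1.3]
4. p(m(e, p(c), p(f(c, p(c)))))  →  p(m(e, p(c), p(p(c))))   [R1 at 1.3.1]
5. p(m(e, p(c), p(p(c))))  →  p(p(c))   [R3 at 1]

p(p(c))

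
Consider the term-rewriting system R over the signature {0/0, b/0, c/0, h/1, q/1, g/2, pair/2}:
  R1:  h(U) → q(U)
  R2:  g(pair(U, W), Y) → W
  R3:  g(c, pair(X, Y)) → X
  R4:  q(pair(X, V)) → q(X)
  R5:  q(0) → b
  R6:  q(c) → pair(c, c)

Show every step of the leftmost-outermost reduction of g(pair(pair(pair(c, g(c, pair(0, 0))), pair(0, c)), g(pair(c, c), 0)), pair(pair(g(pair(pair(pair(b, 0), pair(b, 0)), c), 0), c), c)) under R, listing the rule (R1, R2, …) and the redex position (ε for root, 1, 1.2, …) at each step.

1. g(pair(pair(pair(c, g(c, pair(0, 0))), pair(0, c)), g(pair(c, c), 0)), pair(pair(g(pair(pair(pair(b, 0), pair(b, 0)), c), 0), c), c))  →  g(pair(c, c), 0)   [R2 at ε]
2. g(pair(c, c), 0)  →  c   [R2 at ε]

c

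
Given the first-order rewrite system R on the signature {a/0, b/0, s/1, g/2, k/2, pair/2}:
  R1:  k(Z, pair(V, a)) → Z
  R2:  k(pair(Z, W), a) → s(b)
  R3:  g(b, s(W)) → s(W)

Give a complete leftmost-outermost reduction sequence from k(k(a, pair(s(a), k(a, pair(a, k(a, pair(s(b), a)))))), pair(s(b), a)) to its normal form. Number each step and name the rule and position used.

a

1. k(k(a, pair(s(a), k(a, pair(a, k(a, pair(s(b), a)))))), pair(s(b), a))  →  k(a, pair(s(a), k(a, pair(a, k(a, pair(s(b), a))))))   [R1 at ε]
2. k(a, pair(s(a), k(a, pair(a, k(a, pair(s(b), a))))))  →  k(a, pair(s(a), k(a, pair(a, a))))   [R1 at 2.2.2.2]
3. k(a, pair(s(a), k(a, pair(a, a))))  →  k(a, pair(s(a), a))   [R1 at 2.2]
4. k(a, pair(s(a), a))  →  a   [R1 at ε]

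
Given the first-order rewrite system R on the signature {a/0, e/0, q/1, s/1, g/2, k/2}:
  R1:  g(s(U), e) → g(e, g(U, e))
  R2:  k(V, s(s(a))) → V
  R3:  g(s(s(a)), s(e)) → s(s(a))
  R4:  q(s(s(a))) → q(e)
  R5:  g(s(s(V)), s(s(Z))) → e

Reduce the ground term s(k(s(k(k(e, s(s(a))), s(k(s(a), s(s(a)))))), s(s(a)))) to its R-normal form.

1. s(k(s(k(k(e, s(s(a))), s(k(s(a), s(s(a)))))), s(s(a))))  →  s(s(k(k(e, s(s(a))), s(k(s(a), s(s(a)))))))   [R2 at 1]
2. s(s(k(k(e, s(s(a))), s(k(s(a), s(s(a)))))))  →  s(s(k(e, s(k(s(a), s(s(a)))))))   [R2 at 1.1.1]
3. s(s(k(e, s(k(s(a), s(s(a)))))))  →  s(s(k(e, s(s(a)))))   [R2 at 1.1.2.1]
4. s(s(k(e, s(s(a)))))  →  s(s(e))   [R2 at 1.1]

s(s(e))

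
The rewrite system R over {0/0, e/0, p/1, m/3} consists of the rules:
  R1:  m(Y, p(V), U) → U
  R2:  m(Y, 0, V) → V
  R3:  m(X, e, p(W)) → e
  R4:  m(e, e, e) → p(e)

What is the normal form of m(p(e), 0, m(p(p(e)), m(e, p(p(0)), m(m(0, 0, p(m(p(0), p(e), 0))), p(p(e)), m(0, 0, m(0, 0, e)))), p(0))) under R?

e

1. m(p(e), 0, m(p(p(e)), m(e, p(p(0)), m(m(0, 0, p(m(p(0), p(e), 0))), p(p(e)), m(0, 0, m(0, 0, e)))), p(0)))  →  m(p(p(e)), m(e, p(p(0)), m(m(0, 0, p(m(p(0), p(e), 0))), p(p(e)), m(0, 0, m(0, 0, e)))), p(0))   [R2 at ε]
2. m(p(p(e)), m(e, p(p(0)), m(m(0, 0, p(m(p(0), p(e), 0))), p(p(e)), m(0, 0, m(0, 0, e)))), p(0))  →  m(p(p(e)), m(m(0, 0, p(m(p(0), p(e), 0))), p(p(e)), m(0, 0, m(0, 0, e))), p(0))   [R1 at 2]
3. m(p(p(e)), m(m(0, 0, p(m(p(0), p(e), 0))), p(p(e)), m(0, 0, m(0, 0, e))), p(0))  →  m(p(p(e)), m(0, 0, m(0, 0, e)), p(0))   [R1 at 2]
4. m(p(p(e)), m(0, 0, m(0, 0, e)), p(0))  →  m(p(p(e)), m(0, 0, e), p(0))   [R2 at 2]
5. m(p(p(e)), m(0, 0, e), p(0))  →  m(p(p(e)), e, p(0))   [R2 at 2]
6. m(p(p(e)), e, p(0))  →  e   [R3 at ε]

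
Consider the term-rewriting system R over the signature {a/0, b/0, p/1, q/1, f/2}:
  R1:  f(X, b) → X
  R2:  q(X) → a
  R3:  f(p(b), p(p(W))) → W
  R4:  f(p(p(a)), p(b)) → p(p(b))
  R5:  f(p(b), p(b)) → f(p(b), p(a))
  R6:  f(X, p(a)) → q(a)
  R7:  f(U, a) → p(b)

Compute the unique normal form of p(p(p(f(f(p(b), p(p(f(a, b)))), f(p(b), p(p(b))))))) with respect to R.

1. p(p(p(f(f(p(b), p(p(f(a, b)))), f(p(b), p(p(b)))))))  →  p(p(p(f(f(a, b), f(p(b), p(p(b)))))))   [R3 at 1.1.1.1]
2. p(p(p(f(f(a, b), f(p(b), p(p(b)))))))  →  p(p(p(f(a, f(p(b), p(p(b)))))))   [R1 at 1.1.1.1]
3. p(p(p(f(a, f(p(b), p(p(b)))))))  →  p(p(p(f(a, b))))   [R3 at 1.1.1.2]
4. p(p(p(f(a, b))))  →  p(p(p(a)))   [R1 at 1.1.1]

p(p(p(a)))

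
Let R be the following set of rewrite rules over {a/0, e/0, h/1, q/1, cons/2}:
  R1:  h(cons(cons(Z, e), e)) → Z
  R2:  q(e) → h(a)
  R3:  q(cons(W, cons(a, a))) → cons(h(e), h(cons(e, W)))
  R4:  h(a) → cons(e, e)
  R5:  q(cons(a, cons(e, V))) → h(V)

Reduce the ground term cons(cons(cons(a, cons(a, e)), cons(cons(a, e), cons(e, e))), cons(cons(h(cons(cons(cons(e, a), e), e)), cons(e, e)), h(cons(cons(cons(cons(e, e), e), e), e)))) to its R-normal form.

cons(cons(cons(a, cons(a, e)), cons(cons(a, e), cons(e, e))), cons(cons(cons(e, a), cons(e, e)), cons(cons(e, e), e)))

1. cons(cons(cons(a, cons(a, e)), cons(cons(a, e), cons(e, e))), cons(cons(h(cons(cons(cons(e, a), e), e)), cons(e, e)), h(cons(cons(cons(cons(e, e), e), e), e))))  →  cons(cons(cons(a, cons(a, e)), cons(cons(a, e), cons(e, e))), cons(cons(cons(e, a), cons(e, e)), h(cons(cons(cons(cons(e, e), e), e), e))))   [R1 at 2.1.1]
2. cons(cons(cons(a, cons(a, e)), cons(cons(a, e), cons(e, e))), cons(cons(cons(e, a), cons(e, e)), h(cons(cons(cons(cons(e, e), e), e), e))))  →  cons(cons(cons(a, cons(a, e)), cons(cons(a, e), cons(e, e))), cons(cons(cons(e, a), cons(e, e)), cons(cons(e, e), e)))   [R1 at 2.2]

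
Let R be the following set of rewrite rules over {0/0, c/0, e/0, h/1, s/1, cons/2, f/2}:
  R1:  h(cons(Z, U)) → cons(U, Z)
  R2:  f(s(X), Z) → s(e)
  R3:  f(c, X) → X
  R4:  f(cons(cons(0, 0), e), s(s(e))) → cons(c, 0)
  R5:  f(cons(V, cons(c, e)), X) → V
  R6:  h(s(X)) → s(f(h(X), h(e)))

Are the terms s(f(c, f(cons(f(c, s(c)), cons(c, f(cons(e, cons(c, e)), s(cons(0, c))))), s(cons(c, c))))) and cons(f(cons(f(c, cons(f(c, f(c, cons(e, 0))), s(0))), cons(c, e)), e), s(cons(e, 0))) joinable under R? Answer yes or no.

Reduce t₁ = s(f(c, f(cons(f(c, s(c)), cons(c, f(cons(e, cons(c, e)), s(cons(0, c))))), s(cons(c, c))))):
1. s(f(c, f(cons(f(c, s(c)), cons(c, f(cons(e, cons(c, e)), s(cons(0, c))))), s(cons(c, c)))))  →  s(f(cons(f(c, s(c)), cons(c, f(cons(e, cons(c, e)), s(cons(0, c))))), s(cons(c, c))))   [R3 at 1]
2. s(f(cons(f(c, s(c)), cons(c, f(cons(e, cons(c, e)), s(cons(0, c))))), s(cons(c, c))))  →  s(f(cons(s(c), cons(c, f(cons(e, cons(c, e)), s(cons(0, c))))), s(cons(c, c))))   [R3 at 1.1.1]
3. s(f(cons(s(c), cons(c, f(cons(e, cons(c, e)), s(cons(0, c))))), s(cons(c, c))))  →  s(f(cons(s(c), cons(c, e)), s(cons(c, c))))   [R5 at 1.1.2.2]
4. s(f(cons(s(c), cons(c, e)), s(cons(c, c))))  →  s(s(c))   [R5 at 1]

Reduce t₂ = cons(f(cons(f(c, cons(f(c, f(c, cons(e, 0))), s(0))), cons(c, e)), e), s(cons(e, 0))):
1. cons(f(cons(f(c, cons(f(c, f(c, cons(e, 0))), s(0))), cons(c, e)), e), s(cons(e, 0)))  →  cons(f(c, cons(f(c, f(c, cons(e, 0))), s(0))), s(cons(e, 0)))   [R5 at 1]
2. cons(f(c, cons(f(c, f(c, cons(e, 0))), s(0))), s(cons(e, 0)))  →  cons(cons(f(c, f(c, cons(e, 0))), s(0)), s(cons(e, 0)))   [R3 at 1]
3. cons(cons(f(c, f(c, cons(e, 0))), s(0)), s(cons(e, 0)))  →  cons(cons(f(c, cons(e, 0)), s(0)), s(cons(e, 0)))   [R3 at 1.1]
4. cons(cons(f(c, cons(e, 0)), s(0)), s(cons(e, 0)))  →  cons(cons(cons(e, 0), s(0)), s(cons(e, 0)))   [R3 at 1.1]

no — NF(t₁) = s(s(c)), NF(t₂) = cons(cons(cons(e, 0), s(0)), s(cons(e, 0)))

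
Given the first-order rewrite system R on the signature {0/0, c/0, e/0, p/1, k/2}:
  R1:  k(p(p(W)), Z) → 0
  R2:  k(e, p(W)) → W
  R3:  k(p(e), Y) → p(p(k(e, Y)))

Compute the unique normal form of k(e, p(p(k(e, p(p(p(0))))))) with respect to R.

p(p(p(0)))

1. k(e, p(p(k(e, p(p(p(0)))))))  →  p(k(e, p(p(p(0)))))   [R2 at ε]
2. p(k(e, p(p(p(0)))))  →  p(p(p(0)))   [R2 at 1]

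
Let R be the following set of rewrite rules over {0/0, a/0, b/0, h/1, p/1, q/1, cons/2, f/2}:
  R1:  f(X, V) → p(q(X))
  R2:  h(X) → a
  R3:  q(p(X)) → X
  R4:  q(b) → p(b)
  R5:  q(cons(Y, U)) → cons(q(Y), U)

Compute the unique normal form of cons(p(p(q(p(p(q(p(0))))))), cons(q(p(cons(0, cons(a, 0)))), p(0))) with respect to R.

cons(p(p(p(0))), cons(cons(0, cons(a, 0)), p(0)))

1. cons(p(p(q(p(p(q(p(0))))))), cons(q(p(cons(0, cons(a, 0)))), p(0)))  →  cons(p(p(p(q(p(0))))), cons(q(p(cons(0, cons(a, 0)))), p(0)))   [R3 at 1.1.1]
2. cons(p(p(p(q(p(0))))), cons(q(p(cons(0, cons(a, 0)))), p(0)))  →  cons(p(p(p(0))), cons(q(p(cons(0, cons(a, 0)))), p(0)))   [R3 at 1.1.1.1]
3. cons(p(p(p(0))), cons(q(p(cons(0, cons(a, 0)))), p(0)))  →  cons(p(p(p(0))), cons(cons(0, cons(a, 0)), p(0)))   [R3 at 2.1]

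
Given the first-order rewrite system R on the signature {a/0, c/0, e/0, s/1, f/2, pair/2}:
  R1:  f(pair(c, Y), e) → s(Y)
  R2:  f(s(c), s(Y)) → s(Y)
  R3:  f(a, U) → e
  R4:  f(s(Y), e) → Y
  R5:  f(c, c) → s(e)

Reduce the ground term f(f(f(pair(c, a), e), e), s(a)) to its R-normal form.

1. f(f(f(pair(c, a), e), e), s(a))  →  f(f(s(a), e), s(a))   [R1 at 1.1]
2. f(f(s(a), e), s(a))  →  f(a, s(a))   [R4 at 1]
3. f(a, s(a))  →  e   [R3 at ε]

e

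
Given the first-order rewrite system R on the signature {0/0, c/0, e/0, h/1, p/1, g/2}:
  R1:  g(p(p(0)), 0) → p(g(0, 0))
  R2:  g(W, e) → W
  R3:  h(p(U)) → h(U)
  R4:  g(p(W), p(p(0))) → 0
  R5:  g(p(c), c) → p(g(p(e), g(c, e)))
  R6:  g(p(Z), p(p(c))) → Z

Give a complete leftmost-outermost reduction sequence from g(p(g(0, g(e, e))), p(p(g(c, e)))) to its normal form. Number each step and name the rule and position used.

1. g(p(g(0, g(e, e))), p(p(g(c, e))))  →  g(p(g(0, e)), p(p(g(c, e))))   [R2 at 1.1.2]
2. g(p(g(0, e)), p(p(g(c, e))))  →  g(p(0), p(p(g(c, e))))   [R2 at 1.1]
3. g(p(0), p(p(g(c, e))))  →  g(p(0), p(p(c)))   [R2 at 2.1.1]
4. g(p(0), p(p(c)))  →  0   [R6 at ε]

0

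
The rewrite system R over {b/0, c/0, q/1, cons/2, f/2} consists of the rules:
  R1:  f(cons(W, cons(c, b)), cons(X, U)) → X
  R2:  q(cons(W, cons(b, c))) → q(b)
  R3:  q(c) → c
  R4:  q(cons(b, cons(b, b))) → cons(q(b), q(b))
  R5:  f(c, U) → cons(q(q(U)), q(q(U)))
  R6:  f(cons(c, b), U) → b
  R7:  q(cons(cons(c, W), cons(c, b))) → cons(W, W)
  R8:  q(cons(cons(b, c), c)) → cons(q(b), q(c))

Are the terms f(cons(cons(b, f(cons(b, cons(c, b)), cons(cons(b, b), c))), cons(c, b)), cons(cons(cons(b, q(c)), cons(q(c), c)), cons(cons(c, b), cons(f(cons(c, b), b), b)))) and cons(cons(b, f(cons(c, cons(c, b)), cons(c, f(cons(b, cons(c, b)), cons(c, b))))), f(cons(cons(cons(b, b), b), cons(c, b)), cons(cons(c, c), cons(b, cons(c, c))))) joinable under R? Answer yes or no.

Reduce t₁ = f(cons(cons(b, f(cons(b, cons(c, b)), cons(cons(b, b), c))), cons(c, b)), cons(cons(cons(b, q(c)), cons(q(c), c)), cons(cons(c, b), cons(f(cons(c, b), b), b)))):
1. f(cons(cons(b, f(cons(b, cons(c, b)), cons(cons(b, b), c))), cons(c, b)), cons(cons(cons(b, q(c)), cons(q(c), c)), cons(cons(c, b), cons(f(cons(c, b), b), b))))  →  cons(cons(b, q(c)), cons(q(c), c))   [R1 at ε]
2. cons(cons(b, q(c)), cons(q(c), c))  →  cons(cons(b, c), cons(q(c), c))   [R3 at 1.2]
3. cons(cons(b, c), cons(q(c), c))  →  cons(cons(b, c), cons(c, c))   [R3 at 2.1]

Reduce t₂ = cons(cons(b, f(cons(c, cons(c, b)), cons(c, f(cons(b, cons(c, b)), cons(c, b))))), f(cons(cons(cons(b, b), b), cons(c, b)), cons(cons(c, c), cons(b, cons(c, c))))):
1. cons(cons(b, f(cons(c, cons(c, b)), cons(c, f(cons(b, cons(c, b)), cons(c, b))))), f(cons(cons(cons(b, b), b), cons(c, b)), cons(cons(c, c), cons(b, cons(c, c)))))  →  cons(cons(b, c), f(cons(cons(cons(b, b), b), cons(c, b)), cons(cons(c, c), cons(b, cons(c, c)))))   [R1 at 1.2]
2. cons(cons(b, c), f(cons(cons(cons(b, b), b), cons(c, b)), cons(cons(c, c), cons(b, cons(c, c)))))  →  cons(cons(b, c), cons(c, c))   [R1 at 2]

yes — NF(t₁) = cons(cons(b, c), cons(c, c)), NF(t₂) = cons(cons(b, c), cons(c, c))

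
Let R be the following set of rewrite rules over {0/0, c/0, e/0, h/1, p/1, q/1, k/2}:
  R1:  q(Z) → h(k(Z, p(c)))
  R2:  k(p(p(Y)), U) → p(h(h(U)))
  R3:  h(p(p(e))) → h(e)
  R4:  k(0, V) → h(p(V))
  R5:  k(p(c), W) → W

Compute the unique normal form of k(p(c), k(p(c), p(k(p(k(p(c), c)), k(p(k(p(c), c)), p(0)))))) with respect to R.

p(p(0))

1. k(p(c), k(p(c), p(k(p(k(p(c), c)), k(p(k(p(c), c)), p(0))))))  →  k(p(c), p(k(p(k(p(c), c)), k(p(k(p(c), c)), p(0)))))   [R5 at ε]
2. k(p(c), p(k(p(k(p(c), c)), k(p(k(p(c), c)), p(0)))))  →  p(k(p(k(p(c), c)), k(p(k(p(c), c)), p(0))))   [R5 at ε]
3. p(k(p(k(p(c), c)), k(p(k(p(c), c)), p(0))))  →  p(k(p(c), k(p(k(p(c), c)), p(0))))   [R5 at 1.1.1]
4. p(k(p(c), k(p(k(p(c), c)), p(0))))  →  p(k(p(k(p(c), c)), p(0)))   [R5 at 1]
5. p(k(p(k(p(c), c)), p(0)))  →  p(k(p(c), p(0)))   [R5 at 1.1.1]
6. p(k(p(c), p(0)))  →  p(p(0))   [R5 at 1]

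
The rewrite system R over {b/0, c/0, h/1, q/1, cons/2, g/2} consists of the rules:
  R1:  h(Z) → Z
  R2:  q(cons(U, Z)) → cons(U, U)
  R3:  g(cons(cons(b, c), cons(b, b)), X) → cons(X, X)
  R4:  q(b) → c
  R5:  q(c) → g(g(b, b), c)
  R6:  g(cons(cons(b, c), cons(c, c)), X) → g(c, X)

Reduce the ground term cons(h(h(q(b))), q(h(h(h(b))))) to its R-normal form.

1. cons(h(h(q(b))), q(h(h(h(b)))))  →  cons(h(q(b)), q(h(h(h(b)))))   [R1 at 1]
2. cons(h(q(b)), q(h(h(h(b)))))  →  cons(q(b), q(h(h(h(b)))))   [R1 at 1]
3. cons(q(b), q(h(h(h(b)))))  →  cons(c, q(h(h(h(b)))))   [R4 at 1]
4. cons(c, q(h(h(h(b)))))  →  cons(c, q(h(h(b))))   [R1 at 2.1]
5. cons(c, q(h(h(b))))  →  cons(c, q(h(b)))   [R1 at 2.1]
6. cons(c, q(h(b)))  →  cons(c, q(b))   [R1 at 2.1]
7. cons(c, q(b))  →  cons(c, c)   [R4 at 2]

cons(c, c)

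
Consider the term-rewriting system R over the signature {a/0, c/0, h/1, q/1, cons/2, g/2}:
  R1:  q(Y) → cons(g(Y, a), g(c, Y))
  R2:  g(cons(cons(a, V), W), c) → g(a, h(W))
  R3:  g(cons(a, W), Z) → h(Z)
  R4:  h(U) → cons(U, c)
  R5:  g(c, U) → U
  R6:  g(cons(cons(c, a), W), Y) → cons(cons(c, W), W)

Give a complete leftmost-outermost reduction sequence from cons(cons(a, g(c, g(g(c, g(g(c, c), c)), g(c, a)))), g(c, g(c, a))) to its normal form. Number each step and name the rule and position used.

1. cons(cons(a, g(c, g(g(c, g(g(c, c), c)), g(c, a)))), g(c, g(c, a)))  →  cons(cons(a, g(g(c, g(g(c, c), c)), g(c, a))), g(c, g(c, a)))   [R5 at 1.2]
2. cons(cons(a, g(g(c, g(g(c, c), c)), g(c, a))), g(c, g(c, a)))  →  cons(cons(a, g(g(g(c, c), c), g(c, a))), g(c, g(c, a)))   [R5 at 1.2.1]
3. cons(cons(a, g(g(g(c, c), c), g(c, a))), g(c, g(c, a)))  →  cons(cons(a, g(g(c, c), g(c, a))), g(c, g(c, a)))   [R5 at 1.2.1.1]
4. cons(cons(a, g(g(c, c), g(c, a))), g(c, g(c, a)))  →  cons(cons(a, g(c, g(c, a))), g(c, g(c, a)))   [R5 at 1.2.1]
5. cons(cons(a, g(c, g(c, a))), g(c, g(c, a)))  →  cons(cons(a, g(c, a)), g(c, g(c, a)))   [R5 at 1.2]
6. cons(cons(a, g(c, a)), g(c, g(c, a)))  →  cons(cons(a, a), g(c, g(c, a)))   [R5 at 1.2]
7. cons(cons(a, a), g(c, g(c, a)))  →  cons(cons(a, a), g(c, a))   [R5 at 2]
8. cons(cons(a, a), g(c, a))  →  cons(cons(a, a), a)   [R5 at 2]

cons(cons(a, a), a)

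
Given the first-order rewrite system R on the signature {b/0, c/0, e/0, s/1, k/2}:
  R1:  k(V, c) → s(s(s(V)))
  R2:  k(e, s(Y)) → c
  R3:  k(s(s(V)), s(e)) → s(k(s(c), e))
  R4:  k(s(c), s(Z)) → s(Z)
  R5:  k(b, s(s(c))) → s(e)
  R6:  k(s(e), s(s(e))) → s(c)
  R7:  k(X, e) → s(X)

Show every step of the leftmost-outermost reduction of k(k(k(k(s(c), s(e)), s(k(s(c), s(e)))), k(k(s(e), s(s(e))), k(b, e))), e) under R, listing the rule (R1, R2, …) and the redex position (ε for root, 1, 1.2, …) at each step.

s(s(b))

1. k(k(k(k(s(c), s(e)), s(k(s(c), s(e)))), k(k(s(e), s(s(e))), k(b, e))), e)  →  s(k(k(k(s(c), s(e)), s(k(s(c), s(e)))), k(k(s(e), s(s(e))), k(b, e))))   [R7 at ε]
2. s(k(k(k(s(c), s(e)), s(k(s(c), s(e)))), k(k(s(e), s(s(e))), k(b, e))))  →  s(k(k(s(e), s(k(s(c), s(e)))), k(k(s(e), s(s(e))), k(b, e))))   [R4 at 1.1.1]
3. s(k(k(s(e), s(k(s(c), s(e)))), k(k(s(e), s(s(e))), k(b, e))))  →  s(k(k(s(e), s(s(e))), k(k(s(e), s(s(e))), k(b, e))))   [R4 at 1.1.2.1]
4. s(k(k(s(e), s(s(e))), k(k(s(e), s(s(e))), k(b, e))))  →  s(k(s(c), k(k(s(e), s(s(e))), k(b, e))))   [R6 at 1.1]
5. s(k(s(c), k(k(s(e), s(s(e))), k(b, e))))  →  s(k(s(c), k(s(c), k(b, e))))   [R6 at 1.2.1]
6. s(k(s(c), k(s(c), k(b, e))))  →  s(k(s(c), k(s(c), s(b))))   [R7 at 1.2.2]
7. s(k(s(c), k(s(c), s(b))))  →  s(k(s(c), s(b)))   [R4 at 1.2]
8. s(k(s(c), s(b)))  →  s(s(b))   [R4 at 1]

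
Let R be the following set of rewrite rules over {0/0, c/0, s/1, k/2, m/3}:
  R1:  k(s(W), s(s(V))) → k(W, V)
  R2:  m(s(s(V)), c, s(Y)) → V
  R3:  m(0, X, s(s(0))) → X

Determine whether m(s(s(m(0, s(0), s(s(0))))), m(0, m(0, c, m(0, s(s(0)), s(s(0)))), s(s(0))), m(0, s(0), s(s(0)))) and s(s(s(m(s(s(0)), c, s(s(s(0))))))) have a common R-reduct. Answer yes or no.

no — NF(t₁) = s(0), NF(t₂) = s(s(s(0)))

Reduce t₁ = m(s(s(m(0, s(0), s(s(0))))), m(0, m(0, c, m(0, s(s(0)), s(s(0)))), s(s(0))), m(0, s(0), s(s(0)))):
1. m(s(s(m(0, s(0), s(s(0))))), m(0, m(0, c, m(0, s(s(0)), s(s(0)))), s(s(0))), m(0, s(0), s(s(0))))  →  m(s(s(s(0))), m(0, m(0, c, m(0, s(s(0)), s(s(0)))), s(s(0))), m(0, s(0), s(s(0))))   [R3 at 1.1.1]
2. m(s(s(s(0))), m(0, m(0, c, m(0, s(s(0)), s(s(0)))), s(s(0))), m(0, s(0), s(s(0))))  →  m(s(s(s(0))), m(0, c, m(0, s(s(0)), s(s(0)))), m(0, s(0), s(s(0))))   [R3 at 2]
3. m(s(s(s(0))), m(0, c, m(0, s(s(0)), s(s(0)))), m(0, s(0), s(s(0))))  →  m(s(s(s(0))), m(0, c, s(s(0))), m(0, s(0), s(s(0))))   [R3 at 2.3]
4. m(s(s(s(0))), m(0, c, s(s(0))), m(0, s(0), s(s(0))))  →  m(s(s(s(0))), c, m(0, s(0), s(s(0))))   [R3 at 2]
5. m(s(s(s(0))), c, m(0, s(0), s(s(0))))  →  m(s(s(s(0))), c, s(0))   [R3 at 3]
6. m(s(s(s(0))), c, s(0))  →  s(0)   [R2 at ε]

Reduce t₂ = s(s(s(m(s(s(0)), c, s(s(s(0))))))):
1. s(s(s(m(s(s(0)), c, s(s(s(0)))))))  →  s(s(s(0)))   [R2 at 1.1.1]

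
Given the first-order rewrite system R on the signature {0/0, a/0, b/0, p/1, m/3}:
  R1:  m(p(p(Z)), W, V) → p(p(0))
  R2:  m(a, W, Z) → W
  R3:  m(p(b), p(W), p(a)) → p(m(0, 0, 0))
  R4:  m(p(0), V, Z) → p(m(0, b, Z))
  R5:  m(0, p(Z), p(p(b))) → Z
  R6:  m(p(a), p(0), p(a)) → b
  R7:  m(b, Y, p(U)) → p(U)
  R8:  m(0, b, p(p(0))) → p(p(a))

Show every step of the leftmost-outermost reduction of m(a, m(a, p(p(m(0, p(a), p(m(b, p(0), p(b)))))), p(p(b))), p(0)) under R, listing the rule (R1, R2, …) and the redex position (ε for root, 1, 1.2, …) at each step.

p(p(a))

1. m(a, m(a, p(p(m(0, p(a), p(m(b, p(0), p(b)))))), p(p(b))), p(0))  →  m(a, p(p(m(0, p(a), p(m(b, p(0), p(b)))))), p(p(b)))   [R2 at ε]
2. m(a, p(p(m(0, p(a), p(m(b, p(0), p(b)))))), p(p(b)))  →  p(p(m(0, p(a), p(m(b, p(0), p(b))))))   [R2 at ε]
3. p(p(m(0, p(a), p(m(b, p(0), p(b))))))  →  p(p(m(0, p(a), p(p(b)))))   [R7 at 1.1.3.1]
4. p(p(m(0, p(a), p(p(b)))))  →  p(p(a))   [R5 at 1.1]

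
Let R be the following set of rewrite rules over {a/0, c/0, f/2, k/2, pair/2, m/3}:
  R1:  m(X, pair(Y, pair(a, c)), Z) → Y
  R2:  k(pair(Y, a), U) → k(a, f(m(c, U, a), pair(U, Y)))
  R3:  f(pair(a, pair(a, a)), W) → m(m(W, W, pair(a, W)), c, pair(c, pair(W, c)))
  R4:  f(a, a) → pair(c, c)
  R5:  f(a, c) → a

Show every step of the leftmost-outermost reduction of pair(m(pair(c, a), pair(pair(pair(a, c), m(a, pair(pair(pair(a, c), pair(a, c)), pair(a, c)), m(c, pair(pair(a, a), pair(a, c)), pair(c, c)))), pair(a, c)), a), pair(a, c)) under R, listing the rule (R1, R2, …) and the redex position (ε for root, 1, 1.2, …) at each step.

pair(pair(pair(a, c), pair(pair(a, c), pair(a, c))), pair(a, c))

1. pair(m(pair(c, a), pair(pair(pair(a, c), m(a, pair(pair(pair(a, c), pair(a, c)), pair(a, c)), m(c, pair(pair(a, a), pair(a, c)), pair(c, c)))), pair(a, c)), a), pair(a, c))  →  pair(pair(pair(a, c), m(a, pair(pair(pair(a, c), pair(a, c)), pair(a, c)), m(c, pair(pair(a, a), pair(a, c)), pair(c, c)))), pair(a, c))   [R1 at 1]
2. pair(pair(pair(a, c), m(a, pair(pair(pair(a, c), pair(a, c)), pair(a, c)), m(c, pair(pair(a, a), pair(a, c)), pair(c, c)))), pair(a, c))  →  pair(pair(pair(a, c), pair(pair(a, c), pair(a, c))), pair(a, c))   [R1 at 1.2]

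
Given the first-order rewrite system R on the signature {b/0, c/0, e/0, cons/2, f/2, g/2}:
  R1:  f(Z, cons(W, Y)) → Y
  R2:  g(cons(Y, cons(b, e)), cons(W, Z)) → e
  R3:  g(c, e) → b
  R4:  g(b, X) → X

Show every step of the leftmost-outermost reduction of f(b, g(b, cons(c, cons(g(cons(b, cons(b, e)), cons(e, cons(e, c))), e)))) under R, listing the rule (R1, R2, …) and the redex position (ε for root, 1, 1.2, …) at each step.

1. f(b, g(b, cons(c, cons(g(cons(b, cons(b, e)), cons(e, cons(e, c))), e))))  →  f(b, cons(c, cons(g(cons(b, cons(b, e)), cons(e, cons(e, c))), e)))   [R4 at 2]
2. f(b, cons(c, cons(g(cons(b, cons(b, e)), cons(e, cons(e, c))), e)))  →  cons(g(cons(b, cons(b, e)), cons(e, cons(e, c))), e)   [R1 at ε]
3. cons(g(cons(b, cons(b, e)), cons(e, cons(e, c))), e)  →  cons(e, e)   [R2 at 1]

cons(e, e)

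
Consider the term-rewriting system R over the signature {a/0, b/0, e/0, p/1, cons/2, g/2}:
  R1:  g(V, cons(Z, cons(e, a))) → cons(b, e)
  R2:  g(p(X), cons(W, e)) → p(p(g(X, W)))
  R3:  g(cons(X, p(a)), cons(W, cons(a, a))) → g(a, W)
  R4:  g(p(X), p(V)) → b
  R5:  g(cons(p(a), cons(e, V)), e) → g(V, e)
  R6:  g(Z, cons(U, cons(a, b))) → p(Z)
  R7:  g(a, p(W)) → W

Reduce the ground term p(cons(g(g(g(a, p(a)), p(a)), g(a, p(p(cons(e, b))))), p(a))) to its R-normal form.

1. p(cons(g(g(g(a, p(a)), p(a)), g(a, p(p(cons(e, b))))), p(a)))  →  p(cons(g(g(a, p(a)), g(a, p(p(cons(e, b))))), p(a)))   [R7 at 1.1.1.1]
2. p(cons(g(g(a, p(a)), g(a, p(p(cons(e, b))))), p(a)))  →  p(cons(g(a, g(a, p(p(cons(e, b))))), p(a)))   [R7 at 1.1.1]
3. p(cons(g(a, g(a, p(p(cons(e, b))))), p(a)))  →  p(cons(g(a, p(cons(e, b))), p(a)))   [R7 at 1.1.2]
4. p(cons(g(a, p(cons(e, b))), p(a)))  →  p(cons(cons(e, b), p(a)))   [R7 at 1.1]

p(cons(cons(e, b), p(a)))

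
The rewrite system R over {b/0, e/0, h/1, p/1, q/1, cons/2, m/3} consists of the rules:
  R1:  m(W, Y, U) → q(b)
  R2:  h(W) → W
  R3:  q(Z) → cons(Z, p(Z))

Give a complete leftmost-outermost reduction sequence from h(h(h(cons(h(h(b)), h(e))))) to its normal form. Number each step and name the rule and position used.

1. h(h(h(cons(h(h(b)), h(e)))))  →  h(h(cons(h(h(b)), h(e))))   [R2 at ε]
2. h(h(cons(h(h(b)), h(e))))  →  h(cons(h(h(b)), h(e)))   [R2 at ε]
3. h(cons(h(h(b)), h(e)))  →  cons(h(h(b)), h(e))   [R2 at ε]
4. cons(h(h(b)), h(e))  →  cons(h(b), h(e))   [R2 at 1]
5. cons(h(b), h(e))  →  cons(b, h(e))   [R2 at 1]
6. cons(b, h(e))  →  cons(b, e)   [R2 at 2]

cons(b, e)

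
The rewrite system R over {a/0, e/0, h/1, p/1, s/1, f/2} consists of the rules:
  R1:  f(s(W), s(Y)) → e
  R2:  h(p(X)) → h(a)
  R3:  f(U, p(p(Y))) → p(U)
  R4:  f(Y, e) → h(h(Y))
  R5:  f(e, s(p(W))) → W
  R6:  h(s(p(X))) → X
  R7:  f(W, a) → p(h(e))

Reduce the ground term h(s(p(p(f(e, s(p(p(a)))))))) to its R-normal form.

p(p(a))

1. h(s(p(p(f(e, s(p(p(a))))))))  →  p(f(e, s(p(p(a)))))   [R6 at ε]
2. p(f(e, s(p(p(a)))))  →  p(p(a))   [R5 at 1]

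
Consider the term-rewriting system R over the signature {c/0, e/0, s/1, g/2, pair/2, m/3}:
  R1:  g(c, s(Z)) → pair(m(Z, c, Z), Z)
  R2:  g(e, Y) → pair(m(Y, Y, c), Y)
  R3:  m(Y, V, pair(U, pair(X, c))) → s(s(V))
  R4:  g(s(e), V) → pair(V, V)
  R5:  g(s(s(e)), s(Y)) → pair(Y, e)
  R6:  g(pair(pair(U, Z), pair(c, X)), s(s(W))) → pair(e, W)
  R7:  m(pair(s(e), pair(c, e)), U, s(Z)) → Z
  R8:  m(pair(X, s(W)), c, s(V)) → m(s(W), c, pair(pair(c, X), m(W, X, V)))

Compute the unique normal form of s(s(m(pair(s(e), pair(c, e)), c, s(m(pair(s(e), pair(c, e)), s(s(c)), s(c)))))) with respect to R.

1. s(s(m(pair(s(e), pair(c, e)), c, s(m(pair(s(e), pair(c, e)), s(s(c)), s(c))))))  →  s(s(m(pair(s(e), pair(c, e)), s(s(c)), s(c))))   [R7 at 1.1]
2. s(s(m(pair(s(e), pair(c, e)), s(s(c)), s(c))))  →  s(s(c))   [R7 at 1.1]

s(s(c))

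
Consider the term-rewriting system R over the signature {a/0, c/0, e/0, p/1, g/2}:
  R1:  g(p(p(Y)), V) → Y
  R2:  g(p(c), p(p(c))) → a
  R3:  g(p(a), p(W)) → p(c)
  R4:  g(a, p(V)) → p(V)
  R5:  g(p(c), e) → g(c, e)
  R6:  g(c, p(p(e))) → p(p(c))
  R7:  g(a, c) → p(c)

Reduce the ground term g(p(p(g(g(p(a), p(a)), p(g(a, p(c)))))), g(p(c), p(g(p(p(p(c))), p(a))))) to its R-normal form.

1. g(p(p(g(g(p(a), p(a)), p(g(a, p(c)))))), g(p(c), p(g(p(p(p(c))), p(a)))))  →  g(g(p(a), p(a)), p(g(a, p(c))))   [R1 at ε]
2. g(g(p(a), p(a)), p(g(a, p(c))))  →  g(p(c), p(g(a, p(c))))   [R3 at 1]
3. g(p(c), p(g(a, p(c))))  →  g(p(c), p(p(c)))   [R4 at 2.1]
4. g(p(c), p(p(c)))  →  a   [R2 at ε]

a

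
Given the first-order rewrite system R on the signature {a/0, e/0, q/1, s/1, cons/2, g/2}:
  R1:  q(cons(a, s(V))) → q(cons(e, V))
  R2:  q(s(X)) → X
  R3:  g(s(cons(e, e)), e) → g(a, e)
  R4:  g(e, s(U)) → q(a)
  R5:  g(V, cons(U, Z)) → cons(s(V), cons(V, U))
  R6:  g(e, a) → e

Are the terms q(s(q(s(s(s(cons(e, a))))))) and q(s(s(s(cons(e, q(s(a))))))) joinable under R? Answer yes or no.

Reduce t₁ = q(s(q(s(s(s(cons(e, a))))))):
1. q(s(q(s(s(s(cons(e, a)))))))  →  q(s(s(s(cons(e, a)))))   [R2 at ε]
2. q(s(s(s(cons(e, a)))))  →  s(s(cons(e, a)))   [R2 at ε]

Reduce t₂ = q(s(s(s(cons(e, q(s(a))))))):
1. q(s(s(s(cons(e, q(s(a)))))))  →  s(s(cons(e, q(s(a)))))   [R2 at ε]
2. s(s(cons(e, q(s(a)))))  →  s(s(cons(e, a)))   [R2 at 1.1.2]

yes — NF(t₁) = s(s(cons(e, a))), NF(t₂) = s(s(cons(e, a)))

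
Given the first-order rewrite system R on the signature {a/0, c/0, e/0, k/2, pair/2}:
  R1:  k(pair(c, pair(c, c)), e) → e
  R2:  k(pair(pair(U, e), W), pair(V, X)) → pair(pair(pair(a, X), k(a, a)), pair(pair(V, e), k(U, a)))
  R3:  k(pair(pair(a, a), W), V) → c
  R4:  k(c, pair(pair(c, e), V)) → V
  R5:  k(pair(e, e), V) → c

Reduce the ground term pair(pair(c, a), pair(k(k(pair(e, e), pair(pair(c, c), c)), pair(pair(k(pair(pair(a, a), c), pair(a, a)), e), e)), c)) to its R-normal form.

pair(pair(c, a), pair(e, c))

1. pair(pair(c, a), pair(k(k(pair(e, e), pair(pair(c, c), c)), pair(pair(k(pair(pair(a, a), c), pair(a, a)), e), e)), c))  →  pair(pair(c, a), pair(k(c, pair(pair(k(pair(pair(a, a), c), pair(a, a)), e), e)), c))   [R5 at 2.1.1]
2. pair(pair(c, a), pair(k(c, pair(pair(k(pair(pair(a, a), c), pair(a, a)), e), e)), c))  →  pair(pair(c, a), pair(k(c, pair(pair(c, e), e)), c))   [R3 at 2.1.2.1.1]
3. pair(pair(c, a), pair(k(c, pair(pair(c, e), e)), c))  →  pair(pair(c, a), pair(e, c))   [R4 at 2.1]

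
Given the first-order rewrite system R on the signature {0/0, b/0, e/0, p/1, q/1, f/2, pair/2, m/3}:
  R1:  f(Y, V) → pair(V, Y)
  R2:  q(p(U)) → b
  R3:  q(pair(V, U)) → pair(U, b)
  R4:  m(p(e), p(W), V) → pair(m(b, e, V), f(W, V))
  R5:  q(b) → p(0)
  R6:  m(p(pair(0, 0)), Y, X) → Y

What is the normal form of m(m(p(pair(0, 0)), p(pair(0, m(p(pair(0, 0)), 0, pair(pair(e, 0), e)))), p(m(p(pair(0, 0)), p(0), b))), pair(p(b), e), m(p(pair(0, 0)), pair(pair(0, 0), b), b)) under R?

1. m(m(p(pair(0, 0)), p(pair(0, m(p(pair(0, 0)), 0, pair(pair(e, 0), e)))), p(m(p(pair(0, 0)), p(0), b))), pair(p(b), e), m(p(pair(0, 0)), pair(pair(0, 0), b), b))  →  m(p(pair(0, m(p(pair(0, 0)), 0, pair(pair(e, 0), e)))), pair(p(b), e), m(p(pair(0, 0)), pair(pair(0, 0), b), b))   [R6 at 1]
2. m(p(pair(0, m(p(pair(0, 0)), 0, pair(pair(e, 0), e)))), pair(p(b), e), m(p(pair(0, 0)), pair(pair(0, 0), b), b))  →  m(p(pair(0, 0)), pair(p(b), e), m(p(pair(0, 0)), pair(pair(0, 0), b), b))   [R6 at 1.1.2]
3. m(p(pair(0, 0)), pair(p(b), e), m(p(pair(0, 0)), pair(pair(0, 0), b), b))  →  pair(p(b), e)   [R6 at ε]

pair(p(b), e)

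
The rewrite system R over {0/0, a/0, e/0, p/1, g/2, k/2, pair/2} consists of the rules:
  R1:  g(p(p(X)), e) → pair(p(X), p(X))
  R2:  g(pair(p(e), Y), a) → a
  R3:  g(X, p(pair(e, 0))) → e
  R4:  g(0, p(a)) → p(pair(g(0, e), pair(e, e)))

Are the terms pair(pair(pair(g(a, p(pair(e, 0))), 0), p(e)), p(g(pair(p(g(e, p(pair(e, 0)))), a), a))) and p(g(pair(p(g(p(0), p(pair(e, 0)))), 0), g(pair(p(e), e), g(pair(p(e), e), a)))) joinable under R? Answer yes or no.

no — NF(t₁) = pair(pair(pair(e, 0), p(e)), p(a)), NF(t₂) = p(a)

Reduce t₁ = pair(pair(pair(g(a, p(pair(e, 0))), 0), p(e)), p(g(pair(p(g(e, p(pair(e, 0)))), a), a))):
1. pair(pair(pair(g(a, p(pair(e, 0))), 0), p(e)), p(g(pair(p(g(e, p(pair(e, 0)))), a), a)))  →  pair(pair(pair(e, 0), p(e)), p(g(pair(p(g(e, p(pair(e, 0)))), a), a)))   [R3 at 1.1.1]
2. pair(pair(pair(e, 0), p(e)), p(g(pair(p(g(e, p(pair(e, 0)))), a), a)))  →  pair(pair(pair(e, 0), p(e)), p(g(pair(p(e), a), a)))   [R3 at 2.1.1.1.1]
3. pair(pair(pair(e, 0), p(e)), p(g(pair(p(e), a), a)))  →  pair(pair(pair(e, 0), p(e)), p(a))   [R2 at 2.1]

Reduce t₂ = p(g(pair(p(g(p(0), p(pair(e, 0)))), 0), g(pair(p(e), e), g(pair(p(e), e), a)))):
1. p(g(pair(p(g(p(0), p(pair(e, 0)))), 0), g(pair(p(e), e), g(pair(p(e), e), a))))  →  p(g(pair(p(e), 0), g(pair(p(e), e), g(pair(p(e), e), a))))   [R3 at 1.1.1.1]
2. p(g(pair(p(e), 0), g(pair(p(e), e), g(pair(p(e), e), a))))  →  p(g(pair(p(e), 0), g(pair(p(e), e), a)))   [R2 at 1.2.2]
3. p(g(pair(p(e), 0), g(pair(p(e), e), a)))  →  p(g(pair(p(e), 0), a))   [R2 at 1.2]
4. p(g(pair(p(e), 0), a))  →  p(a)   [R2 at 1]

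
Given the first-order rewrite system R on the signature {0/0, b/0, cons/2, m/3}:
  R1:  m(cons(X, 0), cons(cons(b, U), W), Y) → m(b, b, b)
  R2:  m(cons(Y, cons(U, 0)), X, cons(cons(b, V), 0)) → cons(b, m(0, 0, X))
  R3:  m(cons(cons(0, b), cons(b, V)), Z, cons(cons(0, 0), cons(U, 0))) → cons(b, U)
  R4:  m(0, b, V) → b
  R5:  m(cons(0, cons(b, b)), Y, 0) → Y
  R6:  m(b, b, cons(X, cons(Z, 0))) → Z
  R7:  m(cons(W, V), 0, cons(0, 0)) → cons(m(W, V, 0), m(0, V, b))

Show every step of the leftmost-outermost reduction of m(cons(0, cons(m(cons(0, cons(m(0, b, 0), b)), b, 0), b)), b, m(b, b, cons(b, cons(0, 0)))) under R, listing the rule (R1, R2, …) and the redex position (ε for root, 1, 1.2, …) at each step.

b

1. m(cons(0, cons(m(cons(0, cons(m(0, b, 0), b)), b, 0), b)), b, m(b, b, cons(b, cons(0, 0))))  →  m(cons(0, cons(m(cons(0, cons(b, b)), b, 0), b)), b, m(b, b, cons(b, cons(0, 0))))   [R4 at 1.2.1.1.2.1]
2. m(cons(0, cons(m(cons(0, cons(b, b)), b, 0), b)), b, m(b, b, cons(b, cons(0, 0))))  →  m(cons(0, cons(b, b)), b, m(b, b, cons(b, cons(0, 0))))   [R5 at 1.2.1]
3. m(cons(0, cons(b, b)), b, m(b, b, cons(b, cons(0, 0))))  →  m(cons(0, cons(b, b)), b, 0)   [R6 at 3]
4. m(cons(0, cons(b, b)), b, 0)  →  b   [R5 at ε]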